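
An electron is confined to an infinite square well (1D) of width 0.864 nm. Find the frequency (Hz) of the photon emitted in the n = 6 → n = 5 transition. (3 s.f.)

f = 1.34×10^15 Hz

E_1 = h²/(8m_eL²) = 8.071×10^-20 J and ΔE = (6² − 5²)E_1 = 8.878×10^-19 J.
f = ΔE/h = 8.878×10^-19/6.626×10^-34 = 1.34×10^15 Hz.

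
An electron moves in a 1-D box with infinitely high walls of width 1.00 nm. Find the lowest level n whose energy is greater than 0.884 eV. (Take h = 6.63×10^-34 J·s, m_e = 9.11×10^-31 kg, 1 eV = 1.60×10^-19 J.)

n = 2

E_1 = h²/(8m_eL²) = 6.031×10^-20 J = 0.3769 eV.
Need n² > 0.884/0.3769 = 2.345, i.e. n > 1.531.
The smallest integer satisfying this is n = 2.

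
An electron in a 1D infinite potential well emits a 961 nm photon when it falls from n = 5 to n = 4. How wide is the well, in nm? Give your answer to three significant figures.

L = 1.62 nm

The photon carries ΔE = hc/λ = 6.626×10^-34·2.998×10^8/9.61×10^-7 m = 2.067×10^-19 J.
Since ΔE = (5² − 4²)E_1, E_1 = 2.297×10^-20 J, and L = h/√(8m_eE_1) = 1.62×10^-9 m = 1.62 nm.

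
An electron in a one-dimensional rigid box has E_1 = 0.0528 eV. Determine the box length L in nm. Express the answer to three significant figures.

From E_n = n²h²/(8m_eL²), L = n·h/√(8m_eE_n).
E_1 = 0.0528 eV = 8.459×10^-21 J, so L = 1·6.626×10^-34/√(8·9.109×10^-31·8.459×10^-21) = 2.67×10^-9 m = 2.67 nm.

L = 2.67 nm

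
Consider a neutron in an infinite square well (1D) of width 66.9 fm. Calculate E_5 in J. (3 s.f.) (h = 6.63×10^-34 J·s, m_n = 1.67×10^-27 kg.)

E_5 = 1.84×10^-13 J

For an infinite well E_n = n²h²/(8m_nL²), so E_1 = h²/(8m_nL²) = (6.63×10^-34)²/(8·1.67×10^-27·(6.69×10^-14 m)²) = 7.351×10^-15 J.
Then E_5 = 5²·E_1 = 25·7.351×10^-15 J = 1.84×10^-13 J.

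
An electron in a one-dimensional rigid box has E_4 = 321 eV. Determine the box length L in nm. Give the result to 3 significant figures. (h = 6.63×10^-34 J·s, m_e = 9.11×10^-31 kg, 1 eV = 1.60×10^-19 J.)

L = 0.137 nm

From E_n = n²h²/(8m_eL²), L = n·h/√(8m_eE_n).
E_4 = 321 eV = 5.136×10^-17 J, so L = 4·6.63×10^-34/√(8·9.11×10^-31·5.136×10^-17) = 1.37×10^-10 m = 0.137 nm.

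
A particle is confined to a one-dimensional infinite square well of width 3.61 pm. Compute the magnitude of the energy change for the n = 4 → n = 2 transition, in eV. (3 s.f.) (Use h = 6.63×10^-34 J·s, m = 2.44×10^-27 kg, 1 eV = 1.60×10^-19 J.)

|ΔE| = 130 eV

E_1 = h²/(8mL²) = 1.728×10^-18 J.
|ΔE| = |4² − 2²|·E_1 = 12·1.728×10^-18 J = 2.074×10^-17 J = 130 eV.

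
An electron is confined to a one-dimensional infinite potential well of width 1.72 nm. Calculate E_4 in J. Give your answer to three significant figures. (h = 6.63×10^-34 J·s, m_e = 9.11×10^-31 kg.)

E_4 = 3.26×10^-19 J

For an infinite well E_n = n²h²/(8m_eL²), so E_1 = h²/(8m_eL²) = (6.63×10^-34)²/(8·9.11×10^-31·(1.72×10^-9 m)²) = 2.039×10^-20 J.
Then E_4 = 4²·E_1 = 16·2.039×10^-20 J = 3.26×10^-19 J.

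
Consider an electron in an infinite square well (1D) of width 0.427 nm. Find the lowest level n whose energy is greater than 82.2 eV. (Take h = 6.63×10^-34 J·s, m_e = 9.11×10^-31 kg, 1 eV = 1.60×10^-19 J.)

n = 7

E_1 = h²/(8m_eL²) = 3.308×10^-19 J = 2.068 eV.
Need n² > 82.2/2.068 = 39.75, i.e. n > 6.305.
The smallest integer satisfying this is n = 7.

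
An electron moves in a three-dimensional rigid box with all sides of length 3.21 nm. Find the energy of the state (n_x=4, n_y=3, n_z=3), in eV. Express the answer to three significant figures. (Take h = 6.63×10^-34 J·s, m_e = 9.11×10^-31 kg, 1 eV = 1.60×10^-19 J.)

For a 3D rectangular well E = (h²/8m_e)·Σ n_i²/L_i² = (6.63×10^-34)²/(8·9.11×10^-31) · [4²/(3.21 nm)² + 3²/(3.21 nm)² + 3²/(3.21 nm)²].
Evaluating gives E = 1.990×10^-19 J = 1.24 eV.

E = 1.24 eV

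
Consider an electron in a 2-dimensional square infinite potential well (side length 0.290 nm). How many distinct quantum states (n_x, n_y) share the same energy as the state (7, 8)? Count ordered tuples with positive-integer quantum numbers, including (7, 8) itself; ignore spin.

degeneracy = 2

The level has n_x² + n_y² = 113. The ordered positive-integer solutions are (7, 8), (8, 7).
That gives 2 states.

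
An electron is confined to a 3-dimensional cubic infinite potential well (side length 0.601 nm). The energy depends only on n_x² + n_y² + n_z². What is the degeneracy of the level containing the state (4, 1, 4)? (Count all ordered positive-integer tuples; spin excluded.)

degeneracy = 6

The level has n_x² + n_y² + n_z² = 33. The ordered positive-integer solutions are (1, 4, 4), (2, 2, 5), (2, 5, 2), (4, 1, 4), (4, 4, 1), (5, 2, 2).
That gives 6 states.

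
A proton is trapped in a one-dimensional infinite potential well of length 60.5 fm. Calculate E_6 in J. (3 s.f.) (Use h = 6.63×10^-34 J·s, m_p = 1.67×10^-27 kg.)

E_6 = 3.24×10^-13 J

For an infinite well E_n = n²h²/(8m_pL²), so E_1 = h²/(8m_pL²) = (6.63×10^-34)²/(8·1.67×10^-27·(6.05×10^-14 m)²) = 8.989×10^-15 J.
Then E_6 = 6²·E_1 = 36·8.989×10^-15 J = 3.24×10^-13 J.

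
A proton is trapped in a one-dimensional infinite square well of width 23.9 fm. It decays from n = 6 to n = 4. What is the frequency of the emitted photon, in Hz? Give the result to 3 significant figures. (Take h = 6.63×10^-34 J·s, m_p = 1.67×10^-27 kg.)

f = 1.74×10^21 Hz

E_1 = h²/(8m_pL²) = 5.760×10^-14 J and ΔE = (6² − 4²)E_1 = 1.152×10^-12 J.
f = ΔE/h = 1.152×10^-12/6.63×10^-34 = 1.74×10^21 Hz.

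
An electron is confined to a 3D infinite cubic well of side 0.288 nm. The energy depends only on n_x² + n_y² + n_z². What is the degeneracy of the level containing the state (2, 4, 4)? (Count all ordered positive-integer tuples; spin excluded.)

degeneracy = 3

The level has n_x² + n_y² + n_z² = 36. The ordered positive-integer solutions are (2, 4, 4), (4, 2, 4), (4, 4, 2).
That gives 3 states.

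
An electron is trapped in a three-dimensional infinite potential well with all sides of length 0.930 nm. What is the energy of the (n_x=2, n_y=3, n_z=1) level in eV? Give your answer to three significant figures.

For a 3D rectangular well E = (h²/8m_e)·Σ n_i²/L_i² = (6.626×10^-34)²/(8·9.109×10^-31) · [2²/(0.930 nm)² + 3²/(0.930 nm)² + 1²/(0.930 nm)²].
Evaluating gives E = 9.752×10^-19 J = 6.09 eV.

E = 6.09 eV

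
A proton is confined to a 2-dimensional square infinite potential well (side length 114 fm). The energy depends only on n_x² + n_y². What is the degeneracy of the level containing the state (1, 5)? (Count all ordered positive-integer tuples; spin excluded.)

degeneracy = 2

The level has n_x² + n_y² = 26. The ordered positive-integer solutions are (1, 5), (5, 1).
That gives 2 states.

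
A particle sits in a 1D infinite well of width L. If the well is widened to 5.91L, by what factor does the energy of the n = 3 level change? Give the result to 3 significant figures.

0.0286

E_n ∝ 1/L², so the energy scales by 1/5.91² = 0.0286.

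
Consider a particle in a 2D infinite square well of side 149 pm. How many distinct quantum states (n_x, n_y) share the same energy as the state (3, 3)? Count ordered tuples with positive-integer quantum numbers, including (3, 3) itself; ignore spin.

The level has n_x² + n_y² = 18. The ordered positive-integer solutions are (3, 3).
That gives 1 state.

degeneracy = 1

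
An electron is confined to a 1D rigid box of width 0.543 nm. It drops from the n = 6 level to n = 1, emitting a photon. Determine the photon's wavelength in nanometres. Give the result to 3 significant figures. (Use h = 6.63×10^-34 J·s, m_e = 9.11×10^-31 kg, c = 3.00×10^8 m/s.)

λ = 27.8 nm

E_1 = h²/(8m_eL²) = 2.046×10^-19 J, so ΔE = (6² − 1²)E_1 = 7.161×10^-18 J.
λ = hc/ΔE = (6.63×10^-34·3.00×10^8)/7.161×10^-18 = 2.78×10^-8 m = 27.8 nm.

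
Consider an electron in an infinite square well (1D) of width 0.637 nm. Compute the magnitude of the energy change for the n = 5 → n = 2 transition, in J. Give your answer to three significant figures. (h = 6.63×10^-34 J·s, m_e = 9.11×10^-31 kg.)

|ΔE| = 3.12×10^-18 J

E_1 = h²/(8m_eL²) = 1.486×10^-19 J.
|ΔE| = |5² − 2²|·E_1 = 21·1.486×10^-19 J = 3.12×10^-18 J.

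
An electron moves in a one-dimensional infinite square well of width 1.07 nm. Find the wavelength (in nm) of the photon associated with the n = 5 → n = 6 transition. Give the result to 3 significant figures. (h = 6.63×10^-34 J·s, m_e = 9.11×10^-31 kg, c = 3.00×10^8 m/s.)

E_1 = h²/(8m_eL²) = 5.268×10^-20 J, so ΔE = (6² − 5²)E_1 = 5.795×10^-19 J.
λ = hc/ΔE = (6.63×10^-34·3.00×10^8)/5.795×10^-19 = 3.43×10^-7 m = 343 nm.

λ = 343 nm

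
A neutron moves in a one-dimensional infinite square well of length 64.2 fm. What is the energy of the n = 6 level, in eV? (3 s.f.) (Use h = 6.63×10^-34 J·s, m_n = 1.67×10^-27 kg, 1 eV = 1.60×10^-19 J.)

For an infinite well E_n = n²h²/(8m_nL²), so E_1 = h²/(8m_nL²) = (6.63×10^-34)²/(8·1.67×10^-27·(6.42×10^-14 m)²) = 7.983×10^-15 J.
Then E_6 = 6²·E_1 = 36·7.983×10^-15 J = 2.874×10^-13 J.
Converting, E_6 = 2.874×10^-13 J / (1.60×10^-19 J/eV) = 1.80×10^6 eV.

E_6 = 1.80×10^6 eV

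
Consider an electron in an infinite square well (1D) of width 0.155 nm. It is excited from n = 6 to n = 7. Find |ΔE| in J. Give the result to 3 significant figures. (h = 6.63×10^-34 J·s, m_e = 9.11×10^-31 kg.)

E_1 = h²/(8m_eL²) = 2.510×10^-18 J.
|ΔE| = |6² − 7²|·E_1 = 13·2.510×10^-18 J = 3.26×10^-17 J.

|ΔE| = 3.26×10^-17 J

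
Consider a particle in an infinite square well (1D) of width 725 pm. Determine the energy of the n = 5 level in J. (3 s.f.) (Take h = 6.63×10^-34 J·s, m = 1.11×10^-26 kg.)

For an infinite well E_n = n²h²/(8mL²), so E_1 = h²/(8mL²) = (6.63×10^-34)²/(8·1.11×10^-26·(7.25×10^-10 m)²) = 9.418×10^-24 J.
Then E_5 = 5²·E_1 = 25·9.418×10^-24 J = 2.35×10^-22 J.

E_5 = 2.35×10^-22 J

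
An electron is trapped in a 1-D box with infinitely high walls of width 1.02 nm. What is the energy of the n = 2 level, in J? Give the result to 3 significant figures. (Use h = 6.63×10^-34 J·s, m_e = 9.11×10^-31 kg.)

For an infinite well E_n = n²h²/(8m_eL²), so E_1 = h²/(8m_eL²) = (6.63×10^-34)²/(8·9.11×10^-31·(1.02×10^-9 m)²) = 5.797×10^-20 J.
Then E_2 = 2²·E_1 = 4·5.797×10^-20 J = 2.32×10^-19 J.

E_2 = 2.32×10^-19 J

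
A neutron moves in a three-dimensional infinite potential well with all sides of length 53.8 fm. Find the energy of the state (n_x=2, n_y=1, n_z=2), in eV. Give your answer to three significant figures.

For a 3D rectangular well E = (h²/8m_n)·Σ n_i²/L_i² = (6.626×10^-34)²/(8·1.675×10^-27) · [2²/(53.8 fm)² + 1²/(53.8 fm)² + 2²/(53.8 fm)²].
Evaluating gives E = 1.019×10^-13 J = 6.36×10^5 eV.

E = 6.36×10^5 eV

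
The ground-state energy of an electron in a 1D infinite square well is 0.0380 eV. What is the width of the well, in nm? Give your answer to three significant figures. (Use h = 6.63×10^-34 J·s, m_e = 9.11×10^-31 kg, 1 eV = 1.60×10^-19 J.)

From E_n = n²h²/(8m_eL²), L = n·h/√(8m_eE_n).
E_1 = 0.0380 eV = 6.080×10^-21 J, so L = 1·6.63×10^-34/√(8·9.11×10^-31·6.080×10^-21) = 3.15×10^-9 m = 3.15 nm.

L = 3.15 nm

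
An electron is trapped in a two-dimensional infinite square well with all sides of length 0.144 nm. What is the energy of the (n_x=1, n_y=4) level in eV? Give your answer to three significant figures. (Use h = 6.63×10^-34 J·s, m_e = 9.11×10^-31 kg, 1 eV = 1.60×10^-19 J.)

For a 2D rectangular well E = (h²/8m_e)·Σ n_i²/L_i² = (6.63×10^-34)²/(8·9.11×10^-31) · [1²/(0.144 nm)² + 4²/(0.144 nm)²].
Evaluating gives E = 4.945×10^-17 J = 309 eV.

E = 309 eV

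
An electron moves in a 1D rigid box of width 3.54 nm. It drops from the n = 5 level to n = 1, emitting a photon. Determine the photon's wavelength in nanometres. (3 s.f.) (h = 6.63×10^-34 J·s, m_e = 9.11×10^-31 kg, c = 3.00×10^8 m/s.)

λ = 1.72×10^3 nm

E_1 = h²/(8m_eL²) = 4.813×10^-21 J, so ΔE = (5² − 1²)E_1 = 1.155×10^-19 J.
λ = hc/ΔE = (6.63×10^-34·3.00×10^8)/1.155×10^-19 = 1.72×10^-6 m = 1.72×10^3 nm.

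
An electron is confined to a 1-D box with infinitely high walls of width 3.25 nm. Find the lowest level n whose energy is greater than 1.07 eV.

n = 6

E_1 = h²/(8m_eL²) = 5.704×10^-21 J = 0.03561 eV.
Need n² > 1.07/0.03561 = 30.05, i.e. n > 5.482.
The smallest integer satisfying this is n = 6.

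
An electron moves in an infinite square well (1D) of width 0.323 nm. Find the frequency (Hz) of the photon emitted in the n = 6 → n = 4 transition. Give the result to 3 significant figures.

f = 1.74×10^16 Hz

E_1 = h²/(8m_eL²) = 5.775×10^-19 J and ΔE = (6² − 4²)E_1 = 1.155×10^-17 J.
f = ΔE/h = 1.155×10^-17/6.626×10^-34 = 1.74×10^16 Hz.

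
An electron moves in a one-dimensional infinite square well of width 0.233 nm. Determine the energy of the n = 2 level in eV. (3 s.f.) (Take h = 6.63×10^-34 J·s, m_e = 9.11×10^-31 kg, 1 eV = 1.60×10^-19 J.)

For an infinite well E_n = n²h²/(8m_eL²), so E_1 = h²/(8m_eL²) = (6.63×10^-34)²/(8·9.11×10^-31·(2.33×10^-10 m)²) = 1.111×10^-18 J.
Then E_2 = 2²·E_1 = 4·1.111×10^-18 J = 4.444×10^-18 J.
Converting, E_2 = 4.444×10^-18 J / (1.60×10^-19 J/eV) = 27.8 eV.

E_2 = 27.8 eV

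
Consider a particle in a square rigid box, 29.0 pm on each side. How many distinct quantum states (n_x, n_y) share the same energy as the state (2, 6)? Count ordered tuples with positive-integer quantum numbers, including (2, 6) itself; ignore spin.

The level has n_x² + n_y² = 40. The ordered positive-integer solutions are (2, 6), (6, 2).
That gives 2 states.

degeneracy = 2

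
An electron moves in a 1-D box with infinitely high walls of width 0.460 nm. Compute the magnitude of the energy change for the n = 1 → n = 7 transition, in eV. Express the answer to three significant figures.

|ΔE| = 85.3 eV

E_1 = h²/(8m_eL²) = 2.847×10^-19 J.
|ΔE| = |1² − 7²|·E_1 = 48·2.847×10^-19 J = 1.367×10^-17 J = 85.3 eV.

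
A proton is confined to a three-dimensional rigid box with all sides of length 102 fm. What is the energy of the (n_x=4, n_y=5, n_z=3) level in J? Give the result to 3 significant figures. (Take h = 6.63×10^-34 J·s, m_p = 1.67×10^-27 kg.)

For a 3D rectangular well E = (h²/8m_p)·Σ n_i²/L_i² = (6.63×10^-34)²/(8·1.67×10^-27) · [4²/(102 fm)² + 5²/(102 fm)² + 3²/(102 fm)²].
Evaluating gives E = 1.58×10^-13 J.

E = 1.58×10^-13 J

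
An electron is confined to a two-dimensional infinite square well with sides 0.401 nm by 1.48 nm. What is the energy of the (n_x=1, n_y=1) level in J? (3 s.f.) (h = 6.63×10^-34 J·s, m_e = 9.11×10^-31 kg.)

For a 2D rectangular well E = (h²/8m_e)·Σ n_i²/L_i² = (6.63×10^-34)²/(8·9.11×10^-31) · [1²/(0.401 nm)² + 1²/(1.48 nm)²].
Evaluating gives E = 4.03×10^-19 J.

E = 4.03×10^-19 J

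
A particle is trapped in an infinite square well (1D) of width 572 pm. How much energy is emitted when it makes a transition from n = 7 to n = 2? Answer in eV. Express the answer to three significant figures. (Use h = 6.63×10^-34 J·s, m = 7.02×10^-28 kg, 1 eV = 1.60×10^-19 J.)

|ΔE| = 0.0673 eV

E_1 = h²/(8mL²) = 2.392×10^-22 J.
|ΔE| = |7² − 2²|·E_1 = 45·2.392×10^-22 J = 1.076×10^-20 J = 0.0673 eV.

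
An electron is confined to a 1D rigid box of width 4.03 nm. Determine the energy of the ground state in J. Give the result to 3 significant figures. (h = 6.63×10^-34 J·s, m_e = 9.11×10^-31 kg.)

E_1 = 3.71×10^-21 J

For an infinite well E_n = n²h²/(8m_eL²), so E_1 = h²/(8m_eL²) = (6.63×10^-34)²/(8·9.11×10^-31·(4.03×10^-9 m)²) = 3.714×10^-21 J.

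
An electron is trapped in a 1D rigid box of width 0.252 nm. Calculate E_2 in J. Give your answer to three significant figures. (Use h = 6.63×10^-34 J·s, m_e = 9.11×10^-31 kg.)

E_2 = 3.80×10^-18 J

For an infinite well E_n = n²h²/(8m_eL²), so E_1 = h²/(8m_eL²) = (6.63×10^-34)²/(8·9.11×10^-31·(2.52×10^-10 m)²) = 9.498×10^-19 J.
Then E_2 = 2²·E_1 = 4·9.498×10^-19 J = 3.80×10^-18 J.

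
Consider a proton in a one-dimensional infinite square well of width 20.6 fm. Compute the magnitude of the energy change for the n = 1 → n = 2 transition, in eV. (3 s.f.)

E_1 = h²/(8m_pL²) = 7.730×10^-14 J.
|ΔE| = |1² − 2²|·E_1 = 3·7.730×10^-14 J = 2.319×10^-13 J = 1.45×10^6 eV.

|ΔE| = 1.45×10^6 eV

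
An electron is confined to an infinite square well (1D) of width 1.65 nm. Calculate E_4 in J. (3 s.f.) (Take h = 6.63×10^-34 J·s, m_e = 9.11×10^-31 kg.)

For an infinite well E_n = n²h²/(8m_eL²), so E_1 = h²/(8m_eL²) = (6.63×10^-34)²/(8·9.11×10^-31·(1.65×10^-9 m)²) = 2.215×10^-20 J.
Then E_4 = 4²·E_1 = 16·2.215×10^-20 J = 3.54×10^-19 J.

E_4 = 3.54×10^-19 J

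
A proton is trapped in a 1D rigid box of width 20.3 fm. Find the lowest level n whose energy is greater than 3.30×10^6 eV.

E_1 = h²/(8m_pL²) = 7.960×10^-14 J = 4.969×10^5 eV.
Need n² > 3.30×10^6/4.969×10^5 = 6.641, i.e. n > 2.577.
The smallest integer satisfying this is n = 3.

n = 3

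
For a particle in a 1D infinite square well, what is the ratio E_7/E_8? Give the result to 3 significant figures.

E_n ∝ n², so E_7/E_8 = 7²/8² = 49/64 = 0.766.

0.766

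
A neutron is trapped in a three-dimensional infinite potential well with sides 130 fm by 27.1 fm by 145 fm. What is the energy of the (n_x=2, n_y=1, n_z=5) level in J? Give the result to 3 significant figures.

E = 9.13×10^-14 J

For a 3D rectangular well E = (h²/8m_n)·Σ n_i²/L_i² = (6.626×10^-34)²/(8·1.675×10^-27) · [2²/(130 fm)² + 1²/(27.1 fm)² + 5²/(145 fm)²].
Evaluating gives E = 9.13×10^-14 J.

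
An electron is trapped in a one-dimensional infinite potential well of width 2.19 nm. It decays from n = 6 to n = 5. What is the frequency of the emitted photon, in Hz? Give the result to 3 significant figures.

f = 2.09×10^14 Hz

E_1 = h²/(8m_eL²) = 1.256×10^-20 J and ΔE = (6² − 5²)E_1 = 1.382×10^-19 J.
f = ΔE/h = 1.382×10^-19/6.626×10^-34 = 2.09×10^14 Hz.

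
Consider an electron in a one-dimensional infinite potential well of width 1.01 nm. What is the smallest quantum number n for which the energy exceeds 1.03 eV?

n = 2

E_1 = h²/(8m_eL²) = 5.906×10^-20 J = 0.3687 eV.
Need n² > 1.03/0.3687 = 2.794, i.e. n > 1.672.
The smallest integer satisfying this is n = 2.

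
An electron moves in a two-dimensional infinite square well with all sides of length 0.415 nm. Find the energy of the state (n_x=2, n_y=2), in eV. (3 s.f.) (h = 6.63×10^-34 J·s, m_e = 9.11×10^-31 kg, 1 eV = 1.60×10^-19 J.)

E = 17.5 eV

For a 2D rectangular well E = (h²/8m_e)·Σ n_i²/L_i² = (6.63×10^-34)²/(8·9.11×10^-31) · [2²/(0.415 nm)² + 2²/(0.415 nm)²].
Evaluating gives E = 2.802×10^-18 J = 17.5 eV.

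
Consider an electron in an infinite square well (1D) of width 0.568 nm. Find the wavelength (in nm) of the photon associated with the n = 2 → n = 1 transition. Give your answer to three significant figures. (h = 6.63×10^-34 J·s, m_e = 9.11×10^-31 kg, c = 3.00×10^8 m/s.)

E_1 = h²/(8m_eL²) = 1.869×10^-19 J, so ΔE = (2² − 1²)E_1 = 5.607×10^-19 J.
λ = hc/ΔE = (6.63×10^-34·3.00×10^8)/5.607×10^-19 = 3.55×10^-7 m = 355 nm.

λ = 355 nm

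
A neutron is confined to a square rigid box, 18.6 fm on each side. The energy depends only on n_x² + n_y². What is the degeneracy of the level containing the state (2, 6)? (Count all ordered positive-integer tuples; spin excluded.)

The level has n_x² + n_y² = 40. The ordered positive-integer solutions are (2, 6), (6, 2).
That gives 2 states.

degeneracy = 2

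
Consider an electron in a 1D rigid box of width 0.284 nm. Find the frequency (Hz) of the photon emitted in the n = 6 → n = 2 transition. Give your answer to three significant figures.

E_1 = h²/(8m_eL²) = 7.470×10^-19 J and ΔE = (6² − 2²)E_1 = 2.390×10^-17 J.
f = ΔE/h = 2.390×10^-17/6.626×10^-34 = 3.61×10^16 Hz.

f = 3.61×10^16 Hz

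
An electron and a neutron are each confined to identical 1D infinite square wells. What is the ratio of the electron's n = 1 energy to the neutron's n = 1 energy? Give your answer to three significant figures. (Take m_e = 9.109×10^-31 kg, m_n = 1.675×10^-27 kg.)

E_n ∝ 1/m at fixed n and L, so the ratio is m_n/m_e = 1.675×10^-27/9.109×10^-31 = 1.84×10^3.

1.84×10^3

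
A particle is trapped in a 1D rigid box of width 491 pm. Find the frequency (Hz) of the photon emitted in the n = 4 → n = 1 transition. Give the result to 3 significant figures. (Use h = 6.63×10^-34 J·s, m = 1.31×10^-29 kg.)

f = 3.94×10^14 Hz

E_1 = h²/(8mL²) = 1.740×10^-20 J and ΔE = (4² − 1²)E_1 = 2.610×10^-19 J.
f = ΔE/h = 2.610×10^-19/6.63×10^-34 = 3.94×10^14 Hz.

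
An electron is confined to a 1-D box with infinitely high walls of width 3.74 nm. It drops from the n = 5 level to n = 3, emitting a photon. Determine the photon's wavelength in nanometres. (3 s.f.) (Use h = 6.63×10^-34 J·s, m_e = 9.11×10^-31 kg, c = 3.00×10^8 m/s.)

E_1 = h²/(8m_eL²) = 4.312×10^-21 J, so ΔE = (5² − 3²)E_1 = 6.899×10^-20 J.
λ = hc/ΔE = (6.63×10^-34·3.00×10^8)/6.899×10^-20 = 2.88×10^-6 m = 2.88×10^3 nm.

λ = 2.88×10^3 nm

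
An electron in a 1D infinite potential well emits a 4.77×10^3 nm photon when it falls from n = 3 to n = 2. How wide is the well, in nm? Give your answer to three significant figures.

L = 2.69 nm

The photon carries ΔE = hc/λ = 6.626×10^-34·2.998×10^8/4.77×10^-6 m = 4.165×10^-20 J.
Since ΔE = (3² − 2²)E_1, E_1 = 8.330×10^-21 J, and L = h/√(8m_eE_1) = 2.69×10^-9 m = 2.69 nm.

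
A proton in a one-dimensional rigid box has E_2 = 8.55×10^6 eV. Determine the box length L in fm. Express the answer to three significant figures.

L = 9.79 fm

From E_n = n²h²/(8m_pL²), L = n·h/√(8m_pE_n).
E_2 = 8.55×10^6 eV = 1.370×10^-12 J, so L = 2·6.626×10^-34/√(8·1.673×10^-27·1.370×10^-12) = 9.79×10^-15 m = 9.79 fm.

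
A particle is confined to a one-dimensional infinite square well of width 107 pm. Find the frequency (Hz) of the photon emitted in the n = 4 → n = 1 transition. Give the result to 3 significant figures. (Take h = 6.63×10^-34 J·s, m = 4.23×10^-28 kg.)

f = 2.57×10^14 Hz

E_1 = h²/(8mL²) = 1.135×10^-20 J and ΔE = (4² − 1²)E_1 = 1.703×10^-19 J.
f = ΔE/h = 1.703×10^-19/6.63×10^-34 = 2.57×10^14 Hz.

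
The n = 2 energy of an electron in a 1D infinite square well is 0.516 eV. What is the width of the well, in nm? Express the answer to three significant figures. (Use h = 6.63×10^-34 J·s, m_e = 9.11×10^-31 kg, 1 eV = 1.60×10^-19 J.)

L = 1.71 nm

From E_n = n²h²/(8m_eL²), L = n·h/√(8m_eE_n).
E_2 = 0.516 eV = 8.256×10^-20 J, so L = 2·6.63×10^-34/√(8·9.11×10^-31·8.256×10^-20) = 1.71×10^-9 m = 1.71 nm.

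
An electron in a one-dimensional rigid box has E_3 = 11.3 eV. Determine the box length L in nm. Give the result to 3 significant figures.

From E_n = n²h²/(8m_eL²), L = n·h/√(8m_eE_n).
E_3 = 11.3 eV = 1.810×10^-18 J, so L = 3·6.626×10^-34/√(8·9.109×10^-31·1.810×10^-18) = 5.47×10^-10 m = 0.547 nm.

L = 0.547 nm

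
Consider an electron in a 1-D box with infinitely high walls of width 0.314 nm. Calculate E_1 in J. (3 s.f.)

For an infinite well E_n = n²h²/(8m_eL²), so E_1 = h²/(8m_eL²) = (6.626×10^-34)²/(8·9.109×10^-31·(3.14×10^-10 m)²) = 6.111×10^-19 J.

E_1 = 6.11×10^-19 J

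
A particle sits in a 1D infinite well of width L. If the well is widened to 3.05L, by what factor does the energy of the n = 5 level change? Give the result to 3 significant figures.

0.107

E_n ∝ 1/L², so the energy scales by 1/3.05² = 0.107.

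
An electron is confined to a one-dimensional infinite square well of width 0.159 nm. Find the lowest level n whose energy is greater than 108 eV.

E_1 = h²/(8m_eL²) = 2.383×10^-18 J = 14.88 eV.
Need n² > 108/14.88 = 7.258, i.e. n > 2.694.
The smallest integer satisfying this is n = 3.

n = 3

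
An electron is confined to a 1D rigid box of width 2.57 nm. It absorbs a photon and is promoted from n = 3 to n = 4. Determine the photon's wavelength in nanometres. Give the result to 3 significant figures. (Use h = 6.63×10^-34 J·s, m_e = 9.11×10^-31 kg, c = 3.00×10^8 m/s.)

E_1 = h²/(8m_eL²) = 9.132×10^-21 J, so ΔE = (4² − 3²)E_1 = 6.392×10^-20 J.
λ = hc/ΔE = (6.63×10^-34·3.00×10^8)/6.392×10^-20 = 3.11×10^-6 m = 3.11×10^3 nm.

λ = 3.11×10^3 nm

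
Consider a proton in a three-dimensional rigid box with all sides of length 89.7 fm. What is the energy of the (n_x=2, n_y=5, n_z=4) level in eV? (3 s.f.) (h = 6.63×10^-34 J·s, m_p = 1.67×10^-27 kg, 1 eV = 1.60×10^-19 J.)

E = 1.15×10^6 eV

For a 3D rectangular well E = (h²/8m_p)·Σ n_i²/L_i² = (6.63×10^-34)²/(8·1.67×10^-27) · [2²/(89.7 fm)² + 5²/(89.7 fm)² + 4²/(89.7 fm)²].
Evaluating gives E = 1.840×10^-13 J = 1.15×10^6 eV.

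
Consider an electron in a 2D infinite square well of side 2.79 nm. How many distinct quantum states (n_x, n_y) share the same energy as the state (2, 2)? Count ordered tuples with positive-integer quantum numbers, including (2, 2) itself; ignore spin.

The level has n_x² + n_y² = 8. The ordered positive-integer solutions are (2, 2).
That gives 1 state.

degeneracy = 1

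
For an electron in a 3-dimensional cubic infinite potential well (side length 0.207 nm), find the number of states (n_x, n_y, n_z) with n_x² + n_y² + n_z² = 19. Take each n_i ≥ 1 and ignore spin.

The level has n_x² + n_y² + n_z² = 19. The ordered positive-integer solutions are (1, 3, 3), (3, 1, 3), (3, 3, 1).
That gives 3 states.

degeneracy = 3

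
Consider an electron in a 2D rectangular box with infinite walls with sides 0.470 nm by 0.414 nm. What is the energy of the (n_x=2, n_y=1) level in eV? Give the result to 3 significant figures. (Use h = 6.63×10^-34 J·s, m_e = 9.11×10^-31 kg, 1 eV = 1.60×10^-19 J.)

For a 2D rectangular well E = (h²/8m_e)·Σ n_i²/L_i² = (6.63×10^-34)²/(8·9.11×10^-31) · [2²/(0.470 nm)² + 1²/(0.414 nm)²].
Evaluating gives E = 1.444×10^-18 J = 9.03 eV.

E = 9.03 eV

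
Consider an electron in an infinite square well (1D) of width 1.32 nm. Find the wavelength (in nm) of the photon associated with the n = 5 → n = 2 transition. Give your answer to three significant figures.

E_1 = h²/(8m_eL²) = 3.458×10^-20 J, so ΔE = (5² − 2²)E_1 = 7.262×10^-19 J.
λ = hc/ΔE = (6.626×10^-34·2.998×10^8)/7.262×10^-19 = 2.74×10^-7 m = 274 nm.

λ = 274 nm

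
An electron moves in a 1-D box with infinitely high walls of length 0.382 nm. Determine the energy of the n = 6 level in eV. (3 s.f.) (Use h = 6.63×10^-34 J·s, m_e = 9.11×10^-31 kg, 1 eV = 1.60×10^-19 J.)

For an infinite well E_n = n²h²/(8m_eL²), so E_1 = h²/(8m_eL²) = (6.63×10^-34)²/(8·9.11×10^-31·(3.82×10^-10 m)²) = 4.133×10^-19 J.
Then E_6 = 6²·E_1 = 36·4.133×10^-19 J = 1.488×10^-17 J.
Converting, E_6 = 1.488×10^-17 J / (1.60×10^-19 J/eV) = 93.0 eV.

E_6 = 93.0 eV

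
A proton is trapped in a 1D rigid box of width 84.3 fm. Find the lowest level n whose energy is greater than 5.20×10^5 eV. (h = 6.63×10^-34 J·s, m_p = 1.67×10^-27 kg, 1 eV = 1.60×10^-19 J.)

E_1 = h²/(8m_pL²) = 4.630×10^-15 J = 2.894×10^4 eV.
Need n² > 5.20×10^5/2.894×10^4 = 17.97, i.e. n > 4.239.
The smallest integer satisfying this is n = 5.

n = 5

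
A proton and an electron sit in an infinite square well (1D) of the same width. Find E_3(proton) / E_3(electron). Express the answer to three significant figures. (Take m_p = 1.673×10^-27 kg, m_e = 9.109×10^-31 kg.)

E_n ∝ 1/m at fixed n and L, so the ratio is m_e/m_p = 9.109×10^-31/1.673×10^-27 = 5.44×10^-4.

5.44×10^-4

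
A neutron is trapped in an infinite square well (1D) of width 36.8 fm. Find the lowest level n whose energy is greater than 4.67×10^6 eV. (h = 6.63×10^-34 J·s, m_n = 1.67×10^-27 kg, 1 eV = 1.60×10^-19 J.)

E_1 = h²/(8m_nL²) = 2.430×10^-14 J = 1.519×10^5 eV.
Need n² > 4.67×10^6/1.519×10^5 = 30.74, i.e. n > 5.544.
The smallest integer satisfying this is n = 6.

n = 6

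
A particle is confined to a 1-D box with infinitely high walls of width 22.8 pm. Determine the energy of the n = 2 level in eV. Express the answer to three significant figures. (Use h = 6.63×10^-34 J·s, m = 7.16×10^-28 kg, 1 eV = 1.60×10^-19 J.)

E_2 = 3.69 eV

For an infinite well E_n = n²h²/(8mL²), so E_1 = h²/(8mL²) = (6.63×10^-34)²/(8·7.16×10^-28·(2.28×10^-11 m)²) = 1.476×10^-19 J.
Then E_2 = 2²·E_1 = 4·1.476×10^-19 J = 5.904×10^-19 J.
Converting, E_2 = 5.904×10^-19 J / (1.60×10^-19 J/eV) = 3.69 eV.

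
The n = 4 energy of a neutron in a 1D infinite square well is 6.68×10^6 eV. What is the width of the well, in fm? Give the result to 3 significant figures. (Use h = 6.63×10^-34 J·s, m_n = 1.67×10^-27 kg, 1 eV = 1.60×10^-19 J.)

From E_n = n²h²/(8m_nL²), L = n·h/√(8m_nE_n).
E_4 = 6.68×10^6 eV = 1.069×10^-12 J, so L = 4·6.63×10^-34/√(8·1.67×10^-27·1.069×10^-12) = 2.22×10^-14 m = 22.2 fm.

L = 22.2 fm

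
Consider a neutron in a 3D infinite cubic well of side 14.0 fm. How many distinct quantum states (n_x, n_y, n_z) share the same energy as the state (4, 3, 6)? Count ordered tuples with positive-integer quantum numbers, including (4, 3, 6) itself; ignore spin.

The level has n_x² + n_y² + n_z² = 61. The ordered positive-integer solutions are (3, 4, 6), (3, 6, 4), (4, 3, 6), (4, 6, 3), (6, 3, 4), (6, 4, 3).
That gives 6 states.

degeneracy = 6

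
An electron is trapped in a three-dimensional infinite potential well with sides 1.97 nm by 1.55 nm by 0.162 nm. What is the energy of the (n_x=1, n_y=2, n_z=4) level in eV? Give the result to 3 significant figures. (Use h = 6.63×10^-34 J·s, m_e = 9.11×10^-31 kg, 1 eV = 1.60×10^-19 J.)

For a 3D rectangular well E = (h²/8m_e)·Σ n_i²/L_i² = (6.63×10^-34)²/(8·9.11×10^-31) · [1²/(1.97 nm)² + 2²/(1.55 nm)² + 4²/(0.162 nm)²].
Evaluating gives E = 3.689×10^-17 J = 231 eV.

E = 231 eV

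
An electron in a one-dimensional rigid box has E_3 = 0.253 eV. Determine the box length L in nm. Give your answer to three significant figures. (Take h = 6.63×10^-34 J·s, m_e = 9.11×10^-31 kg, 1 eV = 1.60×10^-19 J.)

From E_n = n²h²/(8m_eL²), L = n·h/√(8m_eE_n).
E_3 = 0.253 eV = 4.048×10^-20 J, so L = 3·6.63×10^-34/√(8·9.11×10^-31·4.048×10^-20) = 3.66×10^-9 m = 3.66 nm.

L = 3.66 nm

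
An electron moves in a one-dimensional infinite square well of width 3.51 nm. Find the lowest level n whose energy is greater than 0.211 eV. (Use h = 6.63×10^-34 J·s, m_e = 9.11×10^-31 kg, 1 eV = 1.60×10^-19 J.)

n = 3

E_1 = h²/(8m_eL²) = 4.896×10^-21 J = 0.03060 eV.
Need n² > 0.211/0.03060 = 6.895, i.e. n > 2.626.
The smallest integer satisfying this is n = 3.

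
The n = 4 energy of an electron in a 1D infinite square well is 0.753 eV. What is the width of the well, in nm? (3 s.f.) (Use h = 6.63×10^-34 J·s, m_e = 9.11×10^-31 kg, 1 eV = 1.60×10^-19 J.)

From E_n = n²h²/(8m_eL²), L = n·h/√(8m_eE_n).
E_4 = 0.753 eV = 1.205×10^-19 J, so L = 4·6.63×10^-34/√(8·9.11×10^-31·1.205×10^-19) = 2.83×10^-9 m = 2.83 nm.

L = 2.83 nm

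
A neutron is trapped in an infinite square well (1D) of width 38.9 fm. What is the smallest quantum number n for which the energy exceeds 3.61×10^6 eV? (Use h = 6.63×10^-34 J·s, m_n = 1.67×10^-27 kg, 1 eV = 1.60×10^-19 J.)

n = 6

E_1 = h²/(8m_nL²) = 2.174×10^-14 J = 1.359×10^5 eV.
Need n² > 3.61×10^6/1.359×10^5 = 26.56, i.e. n > 5.154.
The smallest integer satisfying this is n = 6.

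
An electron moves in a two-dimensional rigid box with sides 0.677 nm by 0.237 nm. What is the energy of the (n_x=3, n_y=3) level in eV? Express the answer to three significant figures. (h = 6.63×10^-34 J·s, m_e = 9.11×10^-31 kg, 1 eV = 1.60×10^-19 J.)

E = 67.8 eV

For a 2D rectangular well E = (h²/8m_e)·Σ n_i²/L_i² = (6.63×10^-34)²/(8·9.11×10^-31) · [3²/(0.677 nm)² + 3²/(0.237 nm)²].
Evaluating gives E = 1.085×10^-17 J = 67.8 eV.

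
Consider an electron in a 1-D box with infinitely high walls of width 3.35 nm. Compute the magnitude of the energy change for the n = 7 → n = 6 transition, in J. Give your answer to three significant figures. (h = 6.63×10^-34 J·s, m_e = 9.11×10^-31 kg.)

|ΔE| = 6.99×10^-20 J

E_1 = h²/(8m_eL²) = 5.374×10^-21 J.
|ΔE| = |7² − 6²|·E_1 = 13·5.374×10^-21 J = 6.99×10^-20 J.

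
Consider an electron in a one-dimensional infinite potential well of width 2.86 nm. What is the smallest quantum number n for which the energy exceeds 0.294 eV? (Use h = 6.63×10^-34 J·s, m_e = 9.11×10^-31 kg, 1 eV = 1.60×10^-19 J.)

n = 3

E_1 = h²/(8m_eL²) = 7.374×10^-21 J = 0.04609 eV.
Need n² > 0.294/0.04609 = 6.379, i.e. n > 2.526.
The smallest integer satisfying this is n = 3.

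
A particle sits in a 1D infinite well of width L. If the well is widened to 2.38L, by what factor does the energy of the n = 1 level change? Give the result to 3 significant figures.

E_n ∝ 1/L², so the energy scales by 1/2.38² = 0.177.

0.177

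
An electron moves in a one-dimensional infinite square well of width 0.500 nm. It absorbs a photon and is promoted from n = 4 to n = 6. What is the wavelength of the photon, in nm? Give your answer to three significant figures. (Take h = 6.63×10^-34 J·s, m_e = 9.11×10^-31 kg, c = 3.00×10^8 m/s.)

E_1 = h²/(8m_eL²) = 2.413×10^-19 J, so ΔE = (6² − 4²)E_1 = 4.826×10^-18 J.
λ = hc/ΔE = (6.63×10^-34·3.00×10^8)/4.826×10^-18 = 4.12×10^-8 m = 41.2 nm.

λ = 41.2 nm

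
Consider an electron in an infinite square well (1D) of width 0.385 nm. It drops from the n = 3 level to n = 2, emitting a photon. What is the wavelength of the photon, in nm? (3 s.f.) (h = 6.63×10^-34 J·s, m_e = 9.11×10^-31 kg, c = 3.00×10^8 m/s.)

E_1 = h²/(8m_eL²) = 4.069×10^-19 J, so ΔE = (3² − 2²)E_1 = 2.034×10^-18 J.
λ = hc/ΔE = (6.63×10^-34·3.00×10^8)/2.034×10^-18 = 9.78×10^-8 m = 97.8 nm.

λ = 97.8 nm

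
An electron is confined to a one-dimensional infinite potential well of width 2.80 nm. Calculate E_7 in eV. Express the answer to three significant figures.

For an infinite well E_n = n²h²/(8m_eL²), so E_1 = h²/(8m_eL²) = (6.626×10^-34)²/(8·9.109×10^-31·(2.80×10^-9 m)²) = 7.685×10^-21 J.
Then E_7 = 7²·E_1 = 49·7.685×10^-21 J = 3.766×10^-19 J.
Converting, E_7 = 3.766×10^-19 J / (1.602×10^-19 J/eV) = 2.35 eV.

E_7 = 2.35 eV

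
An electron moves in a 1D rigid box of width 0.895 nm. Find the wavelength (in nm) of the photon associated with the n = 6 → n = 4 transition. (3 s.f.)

λ = 132 nm

E_1 = h²/(8m_eL²) = 7.521×10^-20 J, so ΔE = (6² − 4²)E_1 = 1.504×10^-18 J.
λ = hc/ΔE = (6.626×10^-34·2.998×10^8)/1.504×10^-18 = 1.32×10^-7 m = 132 nm.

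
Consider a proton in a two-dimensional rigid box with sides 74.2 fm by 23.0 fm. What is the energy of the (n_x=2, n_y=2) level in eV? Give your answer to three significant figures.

E = 1.70×10^6 eV

For a 2D rectangular well E = (h²/8m_p)·Σ n_i²/L_i² = (6.626×10^-34)²/(8·1.673×10^-27) · [2²/(74.2 fm)² + 2²/(23.0 fm)²].
Evaluating gives E = 2.719×10^-13 J = 1.70×10^6 eV.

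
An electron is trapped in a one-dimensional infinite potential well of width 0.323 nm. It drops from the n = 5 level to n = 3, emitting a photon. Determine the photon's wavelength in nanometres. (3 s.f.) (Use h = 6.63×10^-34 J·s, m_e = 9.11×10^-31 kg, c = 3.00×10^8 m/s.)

λ = 21.5 nm

E_1 = h²/(8m_eL²) = 5.781×10^-19 J, so ΔE = (5² − 3²)E_1 = 9.250×10^-18 J.
λ = hc/ΔE = (6.63×10^-34·3.00×10^8)/9.250×10^-18 = 2.15×10^-8 m = 21.5 nm.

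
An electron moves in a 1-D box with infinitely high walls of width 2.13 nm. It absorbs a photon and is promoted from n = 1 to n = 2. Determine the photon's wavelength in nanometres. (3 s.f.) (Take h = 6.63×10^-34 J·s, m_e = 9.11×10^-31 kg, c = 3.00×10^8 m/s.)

λ = 4.99×10^3 nm

E_1 = h²/(8m_eL²) = 1.329×10^-20 J, so ΔE = (2² − 1²)E_1 = 3.987×10^-20 J.
λ = hc/ΔE = (6.63×10^-34·3.00×10^8)/3.987×10^-20 = 4.99×10^-6 m = 4.99×10^3 nm.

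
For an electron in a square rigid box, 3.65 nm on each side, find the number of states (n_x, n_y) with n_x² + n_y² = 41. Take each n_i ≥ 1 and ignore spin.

degeneracy = 2

The level has n_x² + n_y² = 41. The ordered positive-integer solutions are (4, 5), (5, 4).
That gives 2 states.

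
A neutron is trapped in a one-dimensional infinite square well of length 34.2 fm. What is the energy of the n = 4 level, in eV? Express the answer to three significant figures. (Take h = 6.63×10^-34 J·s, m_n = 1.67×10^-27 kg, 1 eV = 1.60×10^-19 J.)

For an infinite well E_n = n²h²/(8m_nL²), so E_1 = h²/(8m_nL²) = (6.63×10^-34)²/(8·1.67×10^-27·(3.42×10^-14 m)²) = 2.813×10^-14 J.
Then E_4 = 4²·E_1 = 16·2.813×10^-14 J = 4.501×10^-13 J.
Converting, E_4 = 4.501×10^-13 J / (1.60×10^-19 J/eV) = 2.81×10^6 eV.

E_4 = 2.81×10^6 eV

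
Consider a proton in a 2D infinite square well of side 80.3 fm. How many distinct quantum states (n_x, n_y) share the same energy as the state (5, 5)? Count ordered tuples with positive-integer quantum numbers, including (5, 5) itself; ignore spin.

The level has n_x² + n_y² = 50. The ordered positive-integer solutions are (1, 7), (5, 5), (7, 1).
That gives 3 states.

degeneracy = 3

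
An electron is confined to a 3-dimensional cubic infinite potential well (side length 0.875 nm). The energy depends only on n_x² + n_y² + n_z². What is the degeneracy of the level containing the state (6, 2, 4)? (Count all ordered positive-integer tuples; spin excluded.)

The level has n_x² + n_y² + n_z² = 56. The ordered positive-integer solutions are (2, 4, 6), (2, 6, 4), (4, 2, 6), (4, 6, 2), (6, 2, 4), (6, 4, 2).
That gives 6 states.

degeneracy = 6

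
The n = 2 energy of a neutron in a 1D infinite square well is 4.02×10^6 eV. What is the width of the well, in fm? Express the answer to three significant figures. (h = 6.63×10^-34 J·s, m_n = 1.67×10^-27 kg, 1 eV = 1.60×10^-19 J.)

L = 14.3 fm

From E_n = n²h²/(8m_nL²), L = n·h/√(8m_nE_n).
E_2 = 4.02×10^6 eV = 6.432×10^-13 J, so L = 2·6.63×10^-34/√(8·1.67×10^-27·6.432×10^-13) = 1.43×10^-14 m = 14.3 fm.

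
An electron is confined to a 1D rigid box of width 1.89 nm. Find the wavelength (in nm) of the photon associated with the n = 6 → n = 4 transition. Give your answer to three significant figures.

E_1 = h²/(8m_eL²) = 1.687×10^-20 J, so ΔE = (6² − 4²)E_1 = 3.374×10^-19 J.
λ = hc/ΔE = (6.626×10^-34·2.998×10^8)/3.374×10^-19 = 5.89×10^-7 m = 589 nm.

λ = 589 nm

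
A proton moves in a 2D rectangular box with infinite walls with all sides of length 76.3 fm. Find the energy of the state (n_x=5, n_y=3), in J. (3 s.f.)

For a 2D rectangular well E = (h²/8m_p)·Σ n_i²/L_i² = (6.626×10^-34)²/(8·1.673×10^-27) · [5²/(76.3 fm)² + 3²/(76.3 fm)²].
Evaluating gives E = 1.92×10^-13 J.

E = 1.92×10^-13 J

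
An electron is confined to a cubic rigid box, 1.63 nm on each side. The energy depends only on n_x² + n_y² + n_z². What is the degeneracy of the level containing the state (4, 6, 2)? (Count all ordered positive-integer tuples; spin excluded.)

degeneracy = 6

The level has n_x² + n_y² + n_z² = 56. The ordered positive-integer solutions are (2, 4, 6), (2, 6, 4), (4, 2, 6), (4, 6, 2), (6, 2, 4), (6, 4, 2).
That gives 6 states.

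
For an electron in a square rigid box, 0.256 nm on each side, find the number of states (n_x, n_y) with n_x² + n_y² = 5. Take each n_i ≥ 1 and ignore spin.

The level has n_x² + n_y² = 5. The ordered positive-integer solutions are (1, 2), (2, 1).
That gives 2 states.

degeneracy = 2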